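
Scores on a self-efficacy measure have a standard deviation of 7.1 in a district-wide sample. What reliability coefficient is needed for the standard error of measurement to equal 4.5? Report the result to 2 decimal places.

0.60

r = 1 − (4.5000/7.1)² ≈ 1 − 0.4017 ≈ 0.5983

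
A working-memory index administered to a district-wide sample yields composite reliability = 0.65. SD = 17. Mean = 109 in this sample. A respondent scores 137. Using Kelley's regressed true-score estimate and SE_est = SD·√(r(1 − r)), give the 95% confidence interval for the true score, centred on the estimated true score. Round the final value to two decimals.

Estimated true score = 0.6500*137 + (1 − 0.6500)*109 ≈ 127.2000
SE_est = SD * √(r(1 − r)) = 17.0000 * √0.2275 ≈ 17.0000 * 0.4770 ≈ 8.1085
95% CI: 127.2000 ± 15.8926 ≈ (111.3074, 143.0926)

[111.31, 143.09]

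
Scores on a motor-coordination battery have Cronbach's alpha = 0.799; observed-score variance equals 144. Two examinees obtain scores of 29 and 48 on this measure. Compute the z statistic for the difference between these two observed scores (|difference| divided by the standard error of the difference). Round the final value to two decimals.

σ = 144^(1/2) = 12.000
SEM = 12.000×√(1 − 0.799) ≈ 5.380
Standard error of the difference = 5.380·√2 ≈ 7.608
z = 19 / 7.608 ≈ 2.497

2.50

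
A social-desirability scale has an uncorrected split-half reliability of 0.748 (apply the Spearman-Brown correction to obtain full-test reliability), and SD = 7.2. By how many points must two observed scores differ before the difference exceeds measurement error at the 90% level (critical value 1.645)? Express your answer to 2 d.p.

6.36

Full-length reliability (Spearman-Brown) = 2(0.748)/(1+0.748) ≈ 0.85584
SEM = 7.20000 · √(1 − 0.85584) = 7.20000 · √0.14416 ≈ 7.20000 · 0.37969 ≈ 2.73377
SE_diff = √2 · SEM ≈ 3.86614
Smallest detectable difference = 1.645·3.86614 ≈ 6.35979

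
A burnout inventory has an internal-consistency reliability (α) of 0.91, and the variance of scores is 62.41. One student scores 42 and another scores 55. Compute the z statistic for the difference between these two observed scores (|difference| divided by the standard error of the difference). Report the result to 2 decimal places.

3.88

SD = √62.41 = 7.9000
SEM = 7.9000 · √(1 − 0.9100) = 7.9000 · √0.0900 ≈ 7.9000 · 0.3000 ≈ 2.3700
SE_diff = √2 · SEM ≈ 3.3517
z = 13 / 3.3517 ≈ 3.8786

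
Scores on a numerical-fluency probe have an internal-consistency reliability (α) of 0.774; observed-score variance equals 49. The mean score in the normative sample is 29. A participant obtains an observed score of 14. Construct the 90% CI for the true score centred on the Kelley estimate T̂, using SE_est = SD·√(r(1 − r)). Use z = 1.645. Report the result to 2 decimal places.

SD = √49 = 7.0000
Estimated true score = 0.7740×14 + (1 − 0.7740)×29 ≃ 17.3900
SE_est = SD × √(r(1 − r)) = 7.0000 × √0.1749 ≃ 7.0000 × 0.4182 ≃ 2.9277
90% CI: 17.3900 ± 4.8160 ≃ (12.5740, 22.2060)

[12.57, 22.21]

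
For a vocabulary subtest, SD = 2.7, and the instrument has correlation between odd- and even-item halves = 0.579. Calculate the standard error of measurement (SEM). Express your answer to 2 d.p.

r_full = 2·0.579 / (1 + 0.579) ≃ 0.7334
SEM = 2.7000 × √(1 − 0.7334) = 2.7000 × √0.2666 ≃ 2.7000 × 0.5164 ≃ 1.3942

1.39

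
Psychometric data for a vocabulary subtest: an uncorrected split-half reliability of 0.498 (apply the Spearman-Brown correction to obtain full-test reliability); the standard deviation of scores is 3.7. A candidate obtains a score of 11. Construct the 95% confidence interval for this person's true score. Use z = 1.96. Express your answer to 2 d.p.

[6.80, 15.20]

Spearman-Brown: r = 2(0.498) / (1 + 0.498) = 0.996 / 1.498 ≃ 0.665
SEM = 3.700*√(1 − 0.665) ≃ 2.142
Half-width = 1.96*2.142 ≃ 4.198
CI = 11 ± 4.198 → [6.802, 15.198]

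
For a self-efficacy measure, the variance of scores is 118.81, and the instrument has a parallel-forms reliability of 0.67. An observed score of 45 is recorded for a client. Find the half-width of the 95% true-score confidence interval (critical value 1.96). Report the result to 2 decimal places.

SD = √118.81 ≃ 10.9000
SEM = 10.9000 * √(1 − 0.6700) = 10.9000 * √0.3300 ≃ 10.9000 * 0.5745 ≃ 6.2616
1.96 * SEM ≃ 12.2727

12.27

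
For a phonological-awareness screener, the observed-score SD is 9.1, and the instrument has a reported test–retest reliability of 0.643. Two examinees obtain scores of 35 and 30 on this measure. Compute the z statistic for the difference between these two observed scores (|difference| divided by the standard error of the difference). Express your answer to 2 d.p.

SEM = 9.100 · √(1 − 0.643) = 9.100 · √0.357 ≈ 9.100 · 0.597 ≈ 5.437
SE_diff = SEM · √2 ≈ 5.437 · 1.414 ≈ 7.689
z = |35 − 30| / 7.689 = 5 / 7.689 ≈ 0.650

0.65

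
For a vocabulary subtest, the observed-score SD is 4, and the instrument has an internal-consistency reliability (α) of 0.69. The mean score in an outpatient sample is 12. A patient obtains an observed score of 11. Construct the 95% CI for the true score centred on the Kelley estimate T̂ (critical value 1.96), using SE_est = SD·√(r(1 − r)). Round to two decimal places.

[7.68, 14.94]

T̂ = 0.690(11) + 0.310(12) ≃ 11.310
SE_est = 4.000·√[r(1 − r)] ≃ 1.850
CI = 11.310 ± 1.96 × 1.850 → [7.684, 14.936]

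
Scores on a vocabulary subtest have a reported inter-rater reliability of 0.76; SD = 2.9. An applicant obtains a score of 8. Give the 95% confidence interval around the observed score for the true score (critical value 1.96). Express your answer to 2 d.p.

SEM = 2.9000×√(1 − 0.7600) ≈ 1.4207
Half-width = 1.96×1.4207 ≈ 2.7846
Interval: (5.2154, 10.7846)

[5.22, 10.78]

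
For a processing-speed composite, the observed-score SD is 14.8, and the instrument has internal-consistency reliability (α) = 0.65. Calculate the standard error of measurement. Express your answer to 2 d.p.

8.76

The standard error of measurement is 14.8000·√(1 − 0.6500) ≃ 14.8000·0.5916 ≃ 8.7558.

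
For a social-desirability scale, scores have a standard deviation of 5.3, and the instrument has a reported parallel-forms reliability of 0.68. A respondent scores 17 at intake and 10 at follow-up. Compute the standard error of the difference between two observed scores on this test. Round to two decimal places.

4.24

SEM = 5.3000 × √(1 − 0.6800) = 5.3000 × √0.3200 ≈ 5.3000 × 0.5657 ≈ 2.9981
SE_diff = SEM × √2 ≈ 2.9981 × 1.4142 ≈ 4.2400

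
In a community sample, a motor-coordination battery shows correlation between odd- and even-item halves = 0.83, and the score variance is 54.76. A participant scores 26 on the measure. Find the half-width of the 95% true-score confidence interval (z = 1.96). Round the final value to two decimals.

SD = √54.76 = 7.400
Full-length reliability (Spearman-Brown) = 2(0.83)/(1+0.83) ≈ 0.907
SEM = 7.400 * √(1 − 0.907) = 7.400 * √0.093 ≈ 7.400 * 0.305 ≈ 2.255
Margin = 1.96 * 2.255 ≈ 4.421

4.42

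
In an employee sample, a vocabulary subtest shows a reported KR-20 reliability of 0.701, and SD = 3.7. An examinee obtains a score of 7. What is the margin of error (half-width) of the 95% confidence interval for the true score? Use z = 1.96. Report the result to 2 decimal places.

The standard error of measurement is 3.700×√(1 − 0.701) ≈ 3.700×0.547 ≈ 2.023.
Margin = 1.96 × 2.023 ≈ 3.965

3.97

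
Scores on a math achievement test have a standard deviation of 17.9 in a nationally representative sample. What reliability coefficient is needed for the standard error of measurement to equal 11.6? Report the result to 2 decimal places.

0.58

r = 1 − (11.60000/17.9)² ≈ 1 − 0.41996 ≈ 0.58004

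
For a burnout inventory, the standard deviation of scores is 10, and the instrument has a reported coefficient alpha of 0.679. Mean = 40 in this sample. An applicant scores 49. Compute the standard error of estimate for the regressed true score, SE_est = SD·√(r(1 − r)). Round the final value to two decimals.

4.67

SE_est = SD · √(r(1 − r)) = 10.000 · √0.218 ≈ 10.000 · 0.467 ≈ 4.669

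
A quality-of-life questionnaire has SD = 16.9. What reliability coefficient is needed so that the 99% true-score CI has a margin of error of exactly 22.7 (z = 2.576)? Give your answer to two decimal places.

SEM needed = half-width / z = 22.7/2.576 ≈ 8.8121
Required reliability = 1 − (SEM/SD)² = 1 − 0.2719 ≈ 0.7281

0.73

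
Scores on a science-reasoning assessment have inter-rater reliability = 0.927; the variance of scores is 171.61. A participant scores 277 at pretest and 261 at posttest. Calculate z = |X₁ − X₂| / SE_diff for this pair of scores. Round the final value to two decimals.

3.20

SD = √171.61 ≃ 13.10000
SEM = 13.10000×√(1 − 0.92700) ≃ 3.53943
Standard error of the difference = 3.53943·√2 ≃ 5.00550
z = |277 − 261| / 5.00550 = 16 / 5.00550 ≃ 3.19648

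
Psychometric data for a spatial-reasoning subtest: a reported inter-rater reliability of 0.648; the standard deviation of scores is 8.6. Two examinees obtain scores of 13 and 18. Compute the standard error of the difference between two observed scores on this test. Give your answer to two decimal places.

SEM = 8.60000 * √(1 − 0.64800) = 8.60000 * √0.35200 ≈ 8.60000 * 0.59330 ≈ 5.10234
SE_diff = SEM * √2 ≈ 5.10234 * 1.41421 ≈ 7.21580

7.22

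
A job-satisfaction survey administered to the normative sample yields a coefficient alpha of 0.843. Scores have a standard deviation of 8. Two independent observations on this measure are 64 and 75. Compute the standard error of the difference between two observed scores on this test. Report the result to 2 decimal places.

SEM = 8.000×√(1 − 0.843) ≈ 3.170
SE_diff = SEM × √2 ≈ 3.170 × 1.414 ≈ 4.483

4.48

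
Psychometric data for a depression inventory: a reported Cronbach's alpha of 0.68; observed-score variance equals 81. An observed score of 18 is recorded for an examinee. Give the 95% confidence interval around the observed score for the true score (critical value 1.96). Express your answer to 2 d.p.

σ = 81^(1/2) = 9.0000
The standard error of measurement is 9.0000×√(1 − 0.6800) ≃ 9.0000×0.5657 ≃ 5.0912.
Half-width = 1.96×5.0912 ≃ 9.9787
Interval: (8.0213, 27.9787)

[8.02, 27.98]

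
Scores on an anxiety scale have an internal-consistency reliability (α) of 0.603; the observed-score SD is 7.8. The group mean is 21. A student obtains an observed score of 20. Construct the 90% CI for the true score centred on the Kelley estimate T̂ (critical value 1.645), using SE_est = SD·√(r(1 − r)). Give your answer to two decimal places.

T̂ = 0.6030(20) + 0.3970(21) ≈ 20.3970
SE_est = 7.8000·√(0.6030·0.3970) ≈ 3.8164
CI = 20.3970 ± 1.645 · 3.8164 → [14.1191, 26.6749]

[14.12, 26.67]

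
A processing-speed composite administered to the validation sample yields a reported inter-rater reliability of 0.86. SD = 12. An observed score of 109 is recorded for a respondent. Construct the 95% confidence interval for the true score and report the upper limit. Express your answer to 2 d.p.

117.80

The standard error of measurement is 12.000*√(1 − 0.860) ≈ 12.000*0.374 ≈ 4.490.
Half-width = 1.96*4.490 ≈ 8.800
Upper bound: 109 + 8.800 = 117.800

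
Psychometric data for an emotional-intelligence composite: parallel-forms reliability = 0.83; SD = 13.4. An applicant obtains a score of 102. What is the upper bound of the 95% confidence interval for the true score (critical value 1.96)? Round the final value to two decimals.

SEM = 13.4000 * √(1 − 0.8300) = 13.4000 * √0.1700 ≈ 13.4000 * 0.4123 ≈ 5.5250
Half-width = 1.96*5.5250 ≈ 10.8289
Upper bound: 102 + 10.8289 = 112.8289

112.83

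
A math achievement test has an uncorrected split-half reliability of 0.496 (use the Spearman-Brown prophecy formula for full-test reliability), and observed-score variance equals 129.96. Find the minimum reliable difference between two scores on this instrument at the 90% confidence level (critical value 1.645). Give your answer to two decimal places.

σ = 129.96^(1/2) = 11.400
r_full = 2·0.496 / (1 + 0.496) ≈ 0.663
SEM = 11.400 * √(1 − 0.663) = 11.400 * √0.337 ≈ 11.400 * 0.580 ≈ 6.617
SE_diff = SEM * √2 ≈ 6.617 * 1.414 ≈ 9.358
Smallest detectable difference = 1.645*9.358 ≈ 15.393

15.39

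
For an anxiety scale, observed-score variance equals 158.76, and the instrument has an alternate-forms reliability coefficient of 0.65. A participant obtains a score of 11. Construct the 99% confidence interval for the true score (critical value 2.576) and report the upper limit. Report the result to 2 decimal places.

30.20

SD = √158.76 ≈ 12.60000
SEM = 12.60000 · √(1 − 0.65000) = 12.60000 · √0.35000 ≈ 12.60000 · 0.59161 ≈ 7.45426
Margin = 2.576 · 7.45426 ≈ 19.20218
Upper bound: 11 + 19.20218 = 30.20218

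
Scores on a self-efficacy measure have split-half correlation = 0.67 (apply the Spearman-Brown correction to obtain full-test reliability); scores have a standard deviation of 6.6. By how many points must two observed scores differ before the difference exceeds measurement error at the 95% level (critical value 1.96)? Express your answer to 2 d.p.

r_full = 2·0.67 / (1 + 0.67) ≈ 0.80240
SEM = 6.60000 * √(1 − 0.80240) = 6.60000 * √0.19760 ≈ 6.60000 * 0.44453 ≈ 2.93388
Standard error of the difference = 2.93388·√2 ≈ 4.14914
Minimum reliable difference = 1.96 * SE_diff ≈ 1.96 * 4.14914 ≈ 8.13231

8.13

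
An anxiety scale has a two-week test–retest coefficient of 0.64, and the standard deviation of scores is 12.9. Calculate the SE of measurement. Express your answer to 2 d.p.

SEM = 12.90000 · √(1 − 0.64000) = 12.90000 · √0.36000 ≈ 12.90000 · 0.60000 ≈ 7.74000

7.74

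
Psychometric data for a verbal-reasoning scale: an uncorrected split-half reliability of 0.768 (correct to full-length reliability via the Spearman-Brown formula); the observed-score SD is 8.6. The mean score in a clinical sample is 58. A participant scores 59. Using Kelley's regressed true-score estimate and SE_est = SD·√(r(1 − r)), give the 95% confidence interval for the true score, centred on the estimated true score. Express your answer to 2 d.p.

[53.18, 64.56]

r_full = 2·0.768 / (1 + 0.768) ≈ 0.86878
T̂ = 0.86878(59) + 0.13122(58) ≈ 58.86878
SE_est = SD × √(r(1 − r)) = 8.60000 × √0.11400 ≈ 8.60000 × 0.33764 ≈ 2.90373
CI = 58.86878 ± 1.96 × 2.90373 → [53.17747, 64.56008]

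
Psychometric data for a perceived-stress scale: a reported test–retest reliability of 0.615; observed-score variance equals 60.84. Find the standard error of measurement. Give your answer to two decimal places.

σ = 60.84^(1/2) = 7.8000
SEM = 7.8000 × √(1 − 0.6150) = 7.8000 × √0.3850 ≈ 7.8000 × 0.6205 ≈ 4.8398

4.84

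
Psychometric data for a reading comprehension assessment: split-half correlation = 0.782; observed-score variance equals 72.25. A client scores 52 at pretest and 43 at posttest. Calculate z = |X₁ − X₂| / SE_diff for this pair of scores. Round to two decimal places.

2.14

SD = √72.25 = 8.5000
Spearman-Brown: r = 2(0.782) / (1 + 0.782) = 1.5640 / 1.7820 ≈ 0.8777
SEM = 8.5000·√(1 − 0.8777) ≈ 2.9730
SE_diff = SEM · √2 ≈ 2.9730 · 1.4142 ≈ 4.2044
z = 9 / 4.2044 ≈ 2.1406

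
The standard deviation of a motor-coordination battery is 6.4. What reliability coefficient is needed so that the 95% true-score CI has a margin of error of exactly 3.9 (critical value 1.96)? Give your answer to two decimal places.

0.90

SEM needed = half-width / z = 3.9/1.96 ≈ 1.990
r = 1 − (SEM / SD)² = 1 − (1.990 / 6.4)² ≈ 1 − 0.097 ≈ 0.903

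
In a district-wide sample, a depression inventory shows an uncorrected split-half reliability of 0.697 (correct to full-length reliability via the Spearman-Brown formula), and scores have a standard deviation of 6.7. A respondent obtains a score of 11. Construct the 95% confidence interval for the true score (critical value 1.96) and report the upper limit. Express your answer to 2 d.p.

Spearman-Brown: r = 2(0.697) / (1 + 0.697) = 1.3940 / 1.6970 ≈ 0.8214
SEM = 6.7000 * √(1 − 0.8214) = 6.7000 * √0.1786 ≈ 6.7000 * 0.4226 ≈ 2.8311
Margin = 1.96 * 2.8311 ≈ 5.5490
Upper bound: 11 + 5.5490 = 16.5490

16.55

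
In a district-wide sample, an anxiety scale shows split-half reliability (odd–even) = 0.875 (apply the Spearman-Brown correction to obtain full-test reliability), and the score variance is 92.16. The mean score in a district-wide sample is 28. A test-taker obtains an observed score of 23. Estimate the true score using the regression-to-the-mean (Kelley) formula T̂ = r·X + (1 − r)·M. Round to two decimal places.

23.33

Spearman-Brown: r = 2(0.875) / (1 + 0.875) = 1.7500 / 1.8750 ≃ 0.9333
T̂ = r·X + (1 − r)·M = 0.9333*23 + 0.0667*28 ≃ 21.4667 + 1.8667 ≃ 23.3333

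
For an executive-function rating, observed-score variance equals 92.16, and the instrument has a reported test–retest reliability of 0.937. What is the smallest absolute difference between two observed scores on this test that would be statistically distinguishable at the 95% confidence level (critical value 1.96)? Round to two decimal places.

6.68

SD = √92.16 ≈ 9.6000
SEM = 9.6000×√(1 − 0.9370) ≈ 2.4096
SE_diff = SEM × √2 ≈ 2.4096 × 1.4142 ≈ 3.4077
Smallest detectable difference = 1.96×3.4077 ≈ 6.6790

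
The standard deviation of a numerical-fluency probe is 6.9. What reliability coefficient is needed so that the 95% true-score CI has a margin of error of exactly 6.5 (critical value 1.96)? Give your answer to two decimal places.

0.77

SEM needed = half-width / z = 6.5/1.96 ≈ 3.3163
Required reliability = 1 − (SEM/SD)² = 1 − 0.2310 ≈ 0.7690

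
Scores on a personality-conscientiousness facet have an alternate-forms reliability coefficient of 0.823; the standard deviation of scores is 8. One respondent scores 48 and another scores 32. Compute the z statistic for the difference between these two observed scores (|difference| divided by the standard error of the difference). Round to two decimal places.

3.36

SEM = 8.0000×√(1 − 0.8230) ≃ 3.3657
SE_diff = SEM × √2 ≃ 3.3657 × 1.4142 ≃ 4.7598
z = 16 / 4.7598 ≃ 3.3615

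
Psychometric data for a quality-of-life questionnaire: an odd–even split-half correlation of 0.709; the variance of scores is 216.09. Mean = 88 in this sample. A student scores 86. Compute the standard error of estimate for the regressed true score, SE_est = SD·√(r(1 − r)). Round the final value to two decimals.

5.53

SD = √216.09 = 14.7000
r_full = 2·0.709 / (1 + 0.709) ≈ 0.8297
SE_est = 14.7000*√(0.8297*0.1703) ≈ 5.5254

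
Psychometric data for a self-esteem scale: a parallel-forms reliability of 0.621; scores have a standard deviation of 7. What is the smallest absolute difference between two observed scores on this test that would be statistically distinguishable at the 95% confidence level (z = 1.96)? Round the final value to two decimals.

11.95

SEM = 7.0000×√(1 − 0.6210) ≈ 4.3094
SE_diff = SEM × √2 ≈ 4.3094 × 1.4142 ≈ 6.0944
Minimum reliable difference = 1.96 × SE_diff ≈ 1.96 × 6.0944 ≈ 11.9451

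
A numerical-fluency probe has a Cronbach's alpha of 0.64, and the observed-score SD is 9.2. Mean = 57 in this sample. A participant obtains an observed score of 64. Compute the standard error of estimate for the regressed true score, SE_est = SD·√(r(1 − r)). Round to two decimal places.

4.42

SE_est = 9.2000×√(0.6400×0.3600) ≈ 4.4160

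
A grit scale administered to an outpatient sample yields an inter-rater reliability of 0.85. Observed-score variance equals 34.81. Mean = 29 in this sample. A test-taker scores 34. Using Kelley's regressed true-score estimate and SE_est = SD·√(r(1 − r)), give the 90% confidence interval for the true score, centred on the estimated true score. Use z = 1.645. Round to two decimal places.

[29.78, 36.72]

SD = √34.81 ≈ 5.90000
T̂ = 0.85000(34) + 0.15000(29) ≈ 33.25000
SE_est = SD · √(r(1 − r)) = 5.90000 · √0.12750 ≈ 5.90000 · 0.35707 ≈ 2.10672
90% CI: 33.25000 ± 3.46556 ≈ (29.78444, 36.71556)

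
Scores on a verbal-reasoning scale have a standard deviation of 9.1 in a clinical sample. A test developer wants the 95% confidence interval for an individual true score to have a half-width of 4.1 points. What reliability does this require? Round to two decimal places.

0.95

Required SEM = 4.1 / 1.96 ≈ 2.0918
Required reliability = 1 − (SEM/SD)² = 1 − 0.0528 ≈ 0.9472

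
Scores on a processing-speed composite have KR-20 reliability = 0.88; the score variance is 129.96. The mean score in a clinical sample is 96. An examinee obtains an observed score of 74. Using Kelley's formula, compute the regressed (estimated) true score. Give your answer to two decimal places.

76.64

T̂ = r·X + (1 − r)·M = 0.8800*74 + 0.1200*96 = 65.1200 + 11.5200 ≃ 76.6400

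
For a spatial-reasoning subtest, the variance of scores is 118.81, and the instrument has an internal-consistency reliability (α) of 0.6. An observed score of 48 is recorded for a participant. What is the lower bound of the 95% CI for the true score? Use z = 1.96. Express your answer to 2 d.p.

34.49

SD = √118.81 ≈ 10.9000
The standard error of measurement is 10.9000*√(1 − 0.6000) ≈ 10.9000*0.6325 ≈ 6.8938.
Half-width = 1.96*6.8938 ≈ 13.5118
Lower limit = 48 − 13.5118 ≈ 34.4882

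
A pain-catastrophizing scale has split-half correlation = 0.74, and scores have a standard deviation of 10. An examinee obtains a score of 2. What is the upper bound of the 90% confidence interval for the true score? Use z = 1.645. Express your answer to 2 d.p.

8.36

r_full = 2·0.74 / (1 + 0.74) ≈ 0.851
SEM = 10.000 · √(1 − 0.851) = 10.000 · √0.149 ≈ 10.000 · 0.387 ≈ 3.866
Half-width = 1.645·3.866 ≈ 6.359
Upper limit = 2 + 6.359 ≈ 8.359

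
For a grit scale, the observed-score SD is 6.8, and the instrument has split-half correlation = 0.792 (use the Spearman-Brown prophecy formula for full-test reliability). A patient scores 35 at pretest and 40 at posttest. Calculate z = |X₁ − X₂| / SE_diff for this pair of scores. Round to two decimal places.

1.53

r_full = 2·0.792 / (1 + 0.792) ≈ 0.884
The standard error of measurement is 6.800×√(1 − 0.884) ≈ 6.800×0.341 ≈ 2.317.
Standard error of the difference = 2.317·√2 ≈ 3.276
z = |35 − 40| / 3.276 = 5 / 3.276 ≈ 1.526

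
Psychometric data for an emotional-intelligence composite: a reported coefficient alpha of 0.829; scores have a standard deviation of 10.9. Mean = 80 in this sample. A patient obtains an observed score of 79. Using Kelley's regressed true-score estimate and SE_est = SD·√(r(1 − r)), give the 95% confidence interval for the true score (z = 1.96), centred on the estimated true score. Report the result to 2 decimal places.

Estimated true score = 0.8290*79 + (1 − 0.8290)*80 ≈ 79.1710
SE_est = 10.9000·√[r(1 − r)] ≈ 4.1039
CI = 79.1710 ± 1.96 * 4.1039 → [71.1273, 87.2147]

[71.13, 87.21]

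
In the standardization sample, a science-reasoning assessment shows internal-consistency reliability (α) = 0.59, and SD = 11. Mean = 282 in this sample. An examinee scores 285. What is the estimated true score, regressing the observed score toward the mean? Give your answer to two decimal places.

T̂ = r·X + (1 − r)·M = 0.590×285 + 0.410×282 = 168.150 + 115.620 ≈ 283.770

283.77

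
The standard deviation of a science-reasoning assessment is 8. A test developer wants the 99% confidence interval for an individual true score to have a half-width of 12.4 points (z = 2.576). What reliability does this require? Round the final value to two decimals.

SEM needed = half-width / z = 12.4/2.576 ≈ 4.814
r = 1 − (4.814/8)² ≈ 1 − 0.362 ≈ 0.638

0.64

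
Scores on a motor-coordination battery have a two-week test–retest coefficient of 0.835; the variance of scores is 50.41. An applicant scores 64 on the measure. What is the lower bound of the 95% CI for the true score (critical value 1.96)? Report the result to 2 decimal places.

58.35

SD = √50.41 = 7.1000
The standard error of measurement is 7.1000·√(1 − 0.8350) ≈ 7.1000·0.4062 ≈ 2.8840.
1.96 · SEM ≈ 5.6527
Lower limit = 64 − 5.6527 ≈ 58.3473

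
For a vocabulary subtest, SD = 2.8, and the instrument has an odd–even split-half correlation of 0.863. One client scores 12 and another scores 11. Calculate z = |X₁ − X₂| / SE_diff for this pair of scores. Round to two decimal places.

0.93

r_full = 2·0.863 / (1 + 0.863) ≈ 0.926
SEM = 2.800*√(1 − 0.926) ≈ 0.759
Standard error of the difference = 0.759·√2 ≈ 1.074
z = |12 − 11| / 1.074 = 1 / 1.074 ≈ 0.931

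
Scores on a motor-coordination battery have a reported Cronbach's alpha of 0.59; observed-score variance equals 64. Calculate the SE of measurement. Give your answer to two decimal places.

5.12

SD = √64 ≃ 8.0000
SEM = 8.0000 * √(1 − 0.5900) = 8.0000 * √0.4100 ≃ 8.0000 * 0.6403 ≃ 5.1225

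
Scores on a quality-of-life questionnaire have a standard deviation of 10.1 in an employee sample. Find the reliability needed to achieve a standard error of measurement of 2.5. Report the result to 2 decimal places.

0.94

r = 1 − (2.500/10.1)² ≈ 1 − 0.061 ≈ 0.939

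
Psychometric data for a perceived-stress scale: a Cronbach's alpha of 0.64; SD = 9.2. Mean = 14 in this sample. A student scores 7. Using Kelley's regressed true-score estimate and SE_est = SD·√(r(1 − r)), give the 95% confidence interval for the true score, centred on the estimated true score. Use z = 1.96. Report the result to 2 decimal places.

T̂ = 0.6400(7) + 0.3600(14) ≈ 9.5200
SE_est = SD * √(r(1 − r)) = 9.2000 * √0.2304 ≈ 9.2000 * 0.4800 ≈ 4.4160
CI = 9.5200 ± 1.96 * 4.4160 → [0.8646, 18.1754]

[0.86, 18.18]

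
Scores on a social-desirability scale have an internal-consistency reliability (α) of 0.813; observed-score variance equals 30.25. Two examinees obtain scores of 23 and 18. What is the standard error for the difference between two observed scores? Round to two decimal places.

3.36

SD = √30.25 = 5.5000
SEM = 5.5000 * √(1 − 0.8130) = 5.5000 * √0.1870 ≈ 5.5000 * 0.4324 ≈ 2.3784
SE_diff = SEM * √2 ≈ 2.3784 * 1.4142 ≈ 3.3636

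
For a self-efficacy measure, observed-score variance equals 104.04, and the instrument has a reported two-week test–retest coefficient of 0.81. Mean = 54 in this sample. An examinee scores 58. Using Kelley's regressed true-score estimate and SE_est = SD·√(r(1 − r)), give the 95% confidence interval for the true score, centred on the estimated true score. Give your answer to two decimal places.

[49.40, 65.08]

SD = √104.04 = 10.200
T̂ = 0.810(58) + 0.190(54) ≈ 57.240
SE_est = SD · √(r(1 − r)) = 10.200 · √0.154 ≈ 10.200 · 0.392 ≈ 4.001
95% CI: 57.240 ± 7.843 ≈ (49.397, 65.083)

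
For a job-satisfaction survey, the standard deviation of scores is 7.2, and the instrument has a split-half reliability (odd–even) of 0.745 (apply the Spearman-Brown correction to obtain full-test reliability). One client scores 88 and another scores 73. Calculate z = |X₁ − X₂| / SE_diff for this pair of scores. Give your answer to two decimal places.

3.85

Spearman-Brown: r = 2(0.745) / (1 + 0.745) = 1.490 / 1.745 ≈ 0.854
SEM = 7.200 × √(1 − 0.854) = 7.200 × √0.146 ≈ 7.200 × 0.382 ≈ 2.752
SE_diff = √2 × SEM ≈ 3.892
z = 15 / 3.892 ≈ 3.854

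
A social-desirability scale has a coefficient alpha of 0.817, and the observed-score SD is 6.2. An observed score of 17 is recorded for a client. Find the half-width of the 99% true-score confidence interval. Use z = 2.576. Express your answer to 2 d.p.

SEM = 6.2000 * √(1 − 0.8170) = 6.2000 * √0.1830 ≈ 6.2000 * 0.4278 ≈ 2.6523
Half-width = 2.576*2.6523 ≈ 6.8322

6.83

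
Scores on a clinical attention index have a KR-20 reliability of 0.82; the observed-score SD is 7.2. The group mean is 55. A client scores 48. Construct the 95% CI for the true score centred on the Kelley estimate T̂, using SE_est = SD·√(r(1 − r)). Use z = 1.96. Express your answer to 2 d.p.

[43.84, 54.68]

T̂ = r·X + (1 − r)·M = 0.8200×48 + 0.1800×55 = 39.3600 + 9.9000 ≃ 49.2600
SE_est = SD × √(r(1 − r)) = 7.2000 × √0.1476 ≃ 7.2000 × 0.3842 ≃ 2.7661
CI = 49.2600 ± 1.96 × 2.7661 → [43.8383, 54.6817]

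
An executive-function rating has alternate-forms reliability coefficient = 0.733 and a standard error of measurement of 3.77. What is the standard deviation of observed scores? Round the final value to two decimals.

7.30

SD = SEM / √(1 − r) = 3.77 / √0.267 ≈ 3.77 / 0.517 ≈ 7.296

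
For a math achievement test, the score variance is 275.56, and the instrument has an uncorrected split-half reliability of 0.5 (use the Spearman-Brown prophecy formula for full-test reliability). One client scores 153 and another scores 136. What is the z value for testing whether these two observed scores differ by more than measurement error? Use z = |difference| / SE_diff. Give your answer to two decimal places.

1.25

SD = √275.56 = 16.6000
Full-length reliability (Spearman-Brown) = 2(0.5)/(1+0.5) ≈ 0.6667
SEM = 16.6000·√(1 − 0.6667) ≈ 9.5840
SE_diff = SEM · √2 ≈ 9.5840 · 1.4142 ≈ 13.5538
z = 17 / 13.5538 ≈ 1.2543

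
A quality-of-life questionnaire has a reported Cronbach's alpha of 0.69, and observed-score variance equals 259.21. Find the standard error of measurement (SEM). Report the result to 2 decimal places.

σ = 259.21^(1/2) = 16.1000
SEM = 16.1000 * √(1 − 0.6900) = 16.1000 * √0.3100 ≈ 16.1000 * 0.5568 ≈ 8.9641

8.96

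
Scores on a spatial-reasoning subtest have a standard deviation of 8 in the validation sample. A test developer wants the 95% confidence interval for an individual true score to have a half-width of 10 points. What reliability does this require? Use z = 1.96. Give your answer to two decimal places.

0.59

SEM needed = half-width / z = 10/1.96 ≃ 5.1020
Required reliability = 1 − (SEM/SD)² = 1 − 0.4067 ≃ 0.5933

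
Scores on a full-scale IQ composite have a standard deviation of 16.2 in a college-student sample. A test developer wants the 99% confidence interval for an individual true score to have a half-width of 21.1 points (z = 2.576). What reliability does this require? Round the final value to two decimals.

SEM needed = half-width / z = 21.1/2.576 ≃ 8.1910
r = 1 − (SEM / SD)² = 1 − (8.1910 / 16.2)² ≃ 1 − 0.2556 ≃ 0.7444

0.74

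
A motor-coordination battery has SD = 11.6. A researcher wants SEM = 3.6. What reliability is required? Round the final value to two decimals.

Required reliability = 1 − (SEM/SD)² = 1 − 0.096 ≈ 0.904

0.90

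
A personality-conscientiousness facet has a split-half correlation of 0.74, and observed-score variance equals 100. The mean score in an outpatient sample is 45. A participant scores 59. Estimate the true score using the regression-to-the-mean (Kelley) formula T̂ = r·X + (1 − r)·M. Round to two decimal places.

Full-length reliability (Spearman-Brown) = 2(0.74)/(1+0.74) ≈ 0.85057
Estimated true score = 0.85057*59 + (1 − 0.85057)*45 ≈ 56.90805

56.91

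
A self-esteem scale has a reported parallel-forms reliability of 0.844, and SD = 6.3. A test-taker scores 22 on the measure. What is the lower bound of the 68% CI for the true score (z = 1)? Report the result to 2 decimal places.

19.51

SEM = 6.3000 · √(1 − 0.8440) = 6.3000 · √0.1560 ≈ 6.3000 · 0.3950 ≈ 2.4883
1 · SEM ≈ 2.4883
Lower limit = 22 − 2.4883 ≈ 19.5117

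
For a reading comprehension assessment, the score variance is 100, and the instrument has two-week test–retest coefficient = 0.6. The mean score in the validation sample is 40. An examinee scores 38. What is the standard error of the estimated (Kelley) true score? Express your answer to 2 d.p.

4.90

SD = √100 = 10.000
SE_est = SD * √(r(1 − r)) = 10.000 * √0.240 ≈ 10.000 * 0.490 ≈ 4.899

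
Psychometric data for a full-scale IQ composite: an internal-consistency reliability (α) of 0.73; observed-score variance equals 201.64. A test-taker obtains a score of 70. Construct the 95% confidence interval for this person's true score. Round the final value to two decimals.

[55.54, 84.46]

σ = 201.64^(1/2) = 14.20000
SEM = 14.20000 · √(1 − 0.73000) = 14.20000 · √0.27000 ≈ 14.20000 · 0.51962 ≈ 7.37854
Margin = 1.96 · 7.37854 ≈ 14.46193
Interval: (55.53807, 84.46193)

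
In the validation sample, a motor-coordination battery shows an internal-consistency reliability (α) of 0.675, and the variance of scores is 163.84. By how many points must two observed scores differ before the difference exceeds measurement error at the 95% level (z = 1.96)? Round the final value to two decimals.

20.23

SD = √163.84 = 12.800
The standard error of measurement is 12.800·√(1 − 0.675) ≈ 12.800·0.570 ≈ 7.297.
SE_diff = SEM · √2 ≈ 7.297 · 1.414 ≈ 10.320
Minimum reliable difference = 1.96 · SE_diff ≈ 1.96 · 10.320 ≈ 20.227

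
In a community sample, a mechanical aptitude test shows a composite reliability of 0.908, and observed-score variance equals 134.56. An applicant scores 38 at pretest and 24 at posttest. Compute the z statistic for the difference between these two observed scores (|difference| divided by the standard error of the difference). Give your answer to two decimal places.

σ = 134.56^(1/2) = 11.60000
SEM = 11.60000×√(1 − 0.90800) ≃ 3.51845
SE_diff = √2 × SEM ≃ 4.97585
z = |38 − 24| / 4.97585 = 14 / 4.97585 ≃ 2.81359

2.81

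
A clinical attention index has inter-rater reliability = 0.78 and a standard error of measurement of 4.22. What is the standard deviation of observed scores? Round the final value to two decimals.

9.00

SD = SEM / √(1 − r) = 4.22 / √0.220 ≈ 4.22 / 0.469 ≈ 8.997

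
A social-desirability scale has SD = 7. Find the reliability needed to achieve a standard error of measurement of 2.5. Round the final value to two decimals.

0.87

Required reliability = 1 − (SEM/SD)² = 1 − 0.1276 ≈ 0.8724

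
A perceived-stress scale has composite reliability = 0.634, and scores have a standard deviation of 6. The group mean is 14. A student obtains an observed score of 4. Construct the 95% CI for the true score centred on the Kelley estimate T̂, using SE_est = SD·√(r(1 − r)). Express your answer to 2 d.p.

[2.00, 13.32]

T̂ = r·X + (1 − r)·M = 0.63400×4 + 0.36600×14 = 2.53600 + 5.12400 ≈ 7.66000
SE_est = SD × √(r(1 − r)) = 6.00000 × √0.23204 ≈ 6.00000 × 0.48171 ≈ 2.89026
95% CI: 7.66000 ± 5.66490 ≈ (1.99510, 13.32490)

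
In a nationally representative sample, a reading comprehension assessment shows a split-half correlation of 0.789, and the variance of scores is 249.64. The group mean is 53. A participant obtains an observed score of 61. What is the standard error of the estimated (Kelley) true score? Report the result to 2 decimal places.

SD = √249.64 ≃ 15.800
r_full = 2·0.789 / (1 + 0.789) ≃ 0.882
SE_est = SD · √(r(1 − r)) = 15.800 · √0.104 ≃ 15.800 · 0.323 ≃ 5.096

5.10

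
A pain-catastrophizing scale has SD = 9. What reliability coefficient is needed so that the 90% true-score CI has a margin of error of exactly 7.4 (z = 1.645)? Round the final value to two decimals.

0.75

SEM needed = half-width / z = 7.4/1.645 ≈ 4.4985
Required reliability = 1 − (SEM/SD)² = 1 − 0.2498 ≈ 0.7502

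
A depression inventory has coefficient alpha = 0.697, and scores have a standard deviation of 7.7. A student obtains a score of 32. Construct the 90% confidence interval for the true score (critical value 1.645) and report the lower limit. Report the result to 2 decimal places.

SEM = 7.7000×√(1 − 0.6970) ≈ 4.2385
1.645 × SEM ≈ 6.9723
Lower bound: 32 − 6.9723 = 25.0277

25.03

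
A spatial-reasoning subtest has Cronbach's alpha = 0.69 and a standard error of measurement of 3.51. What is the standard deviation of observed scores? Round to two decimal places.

SD = SEM / √(1 − r) = 3.51 / √0.3100 ≈ 3.51 / 0.5568 ≈ 6.3041

6.30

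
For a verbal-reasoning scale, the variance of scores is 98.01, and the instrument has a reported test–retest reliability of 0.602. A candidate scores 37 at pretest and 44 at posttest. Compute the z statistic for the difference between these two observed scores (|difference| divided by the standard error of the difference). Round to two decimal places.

0.79

SD = √98.01 ≈ 9.900
The standard error of measurement is 9.900×√(1 − 0.602) ≈ 9.900×0.631 ≈ 6.246.
Standard error of the difference = 6.246·√2 ≈ 8.833
z = |37 − 44| / 8.833 = 7 / 8.833 ≈ 0.793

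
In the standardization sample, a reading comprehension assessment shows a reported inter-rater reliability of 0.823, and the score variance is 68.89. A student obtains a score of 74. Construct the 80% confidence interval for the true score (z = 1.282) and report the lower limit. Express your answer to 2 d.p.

69.52

σ = 68.89^(1/2) = 8.3000
The standard error of measurement is 8.3000·√(1 − 0.8230) ≈ 8.3000·0.4207 ≈ 3.4919.
1.282 · SEM ≈ 4.4766
Lower limit = 74 − 4.4766 ≈ 69.5234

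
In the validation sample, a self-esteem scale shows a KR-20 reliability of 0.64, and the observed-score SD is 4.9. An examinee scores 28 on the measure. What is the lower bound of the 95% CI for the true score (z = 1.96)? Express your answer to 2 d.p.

22.24

SEM = 4.90000 · √(1 − 0.64000) = 4.90000 · √0.36000 ≈ 4.90000 · 0.60000 ≈ 2.94000
Half-width = 1.96·2.94000 ≈ 5.76240
Lower limit = 28 − 5.76240 ≈ 22.23760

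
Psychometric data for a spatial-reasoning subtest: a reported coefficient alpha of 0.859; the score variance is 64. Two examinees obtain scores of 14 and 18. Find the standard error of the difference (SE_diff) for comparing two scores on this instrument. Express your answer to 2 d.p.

4.25

SD = √64 = 8.000
SEM = 8.000 * √(1 − 0.859) = 8.000 * √0.141 ≈ 8.000 * 0.375 ≈ 3.004
Standard error of the difference = 3.004·√2 ≈ 4.248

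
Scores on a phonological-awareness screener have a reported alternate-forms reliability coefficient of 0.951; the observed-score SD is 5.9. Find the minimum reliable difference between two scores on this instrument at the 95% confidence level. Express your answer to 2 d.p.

3.62

SEM = 5.9000*√(1 − 0.9510) ≃ 1.3060
Standard error of the difference = 1.3060·√2 ≃ 1.8470
Smallest detectable difference = 1.96*1.8470 ≃ 3.6201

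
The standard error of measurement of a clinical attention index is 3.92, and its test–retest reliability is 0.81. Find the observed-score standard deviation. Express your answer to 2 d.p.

8.99

SD = SEM / √(1 − r) = 3.92 / √0.190 ≈ 3.92 / 0.436 ≈ 8.993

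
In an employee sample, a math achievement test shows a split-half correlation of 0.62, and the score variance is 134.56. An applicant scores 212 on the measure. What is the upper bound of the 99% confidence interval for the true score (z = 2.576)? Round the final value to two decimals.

226.47

σ = 134.56^(1/2) = 11.6000
Full-length reliability (Spearman-Brown) = 2(0.62)/(1+0.62) ≈ 0.7654
The standard error of measurement is 11.6000*√(1 − 0.7654) ≈ 11.6000*0.4843 ≈ 5.6181.
Half-width = 2.576*5.6181 ≈ 14.4723
Upper limit = 212 + 14.4723 ≈ 226.4723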